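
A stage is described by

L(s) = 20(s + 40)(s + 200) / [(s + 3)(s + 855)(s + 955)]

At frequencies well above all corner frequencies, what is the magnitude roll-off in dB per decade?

Each pole contributes −20 dB/decade at high frequency; each zero contributes +20 dB/decade.
Net: 2 zero(s) − 3 pole(s) → -20 dB/decade.

-20 dB/decade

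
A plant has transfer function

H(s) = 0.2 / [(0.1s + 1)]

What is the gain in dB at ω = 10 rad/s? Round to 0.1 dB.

-17.0 dB

At ω = 10 rad/s:
pole (1 + j10·0.1) = 1 + j1 → |·| ≈ 1.4142, ∠ ≈ 45.00°
|H| = 0.2 · 1 / (1.4142) ≈ 0.14142
Gain = 20 log₁₀(0.14142) ≈ -16.99 dB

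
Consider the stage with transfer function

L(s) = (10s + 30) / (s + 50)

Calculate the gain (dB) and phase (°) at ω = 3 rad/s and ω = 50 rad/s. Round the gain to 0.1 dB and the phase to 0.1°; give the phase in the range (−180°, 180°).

Substitute s = j3:
Numerator: 10(j3) + 30 = 30 + j30
Denominator: (j3) + 50 = 50 + j3
|N| = √(30² + 30²) ≈ 42.426, ∠N ≈ 45.00°
|D| = √(50² + 3²) ≈ 50.09, ∠D ≈ 3.43°
|L| = 42.426 / 50.09 ≈ 0.847
Gain = 20 log₁₀(0.847) ≈ -1.44 dB
∠L = 45.00° − 3.43° = 41.57°

Substitute s = j50:
Numerator: 10(j50) + 30 = 30 + j500
Denominator: (j50) + 50 = 50 + j50
|N| = √(30² + 500²) ≈ 500.9, ∠N ≈ 86.57°
|D| = √(50² + 50²) ≈ 70.711, ∠D ≈ 45.00°
|L| = 500.9 / 70.711 ≈ 7.0838
Gain = 20 log₁₀(7.0838) ≈ 17.01 dB
∠L = 86.57° − 45.00° = 41.57°

ω = 3: -1.4 dB, 41.6°; ω = 50: 17.0 dB, 41.6°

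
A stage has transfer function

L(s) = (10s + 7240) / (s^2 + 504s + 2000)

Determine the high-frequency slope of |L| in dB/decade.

-20 dB/decade

Each pole contributes −20 dB/decade at high frequency; each zero contributes +20 dB/decade.
Net: 1 zero(s) − 2 pole(s) → -20 dB/decade.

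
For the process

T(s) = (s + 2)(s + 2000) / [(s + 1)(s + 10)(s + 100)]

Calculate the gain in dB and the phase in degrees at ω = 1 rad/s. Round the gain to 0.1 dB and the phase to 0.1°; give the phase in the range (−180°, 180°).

At s = jω = j1:
zero (s+2): 2 + j1 → |·| = √(2²+1²) = √5 ≈ 2.2361, ∠ = arctan(1/2) ≈ 26.57°
zero (s+2000): 2000 + j1 → |·| = √(2000²+1²) = √4000001 ≈ 2000, ∠ = arctan(1/2000) ≈ 0.03°
pole (s+1): 1 + j1 → |·| = √(1²+1²) = √2 ≈ 1.4142, ∠ = arctan(1/1) ≈ 45.00°
pole (s+10): 10 + j1 → |·| = √(10²+1²) = √101 ≈ 10.05, ∠ = arctan(1/10) ≈ 5.71°
pole (s+100): 100 + j1 → |·| = √(100²+1²) = √10001 ≈ 100, ∠ = arctan(1/100) ≈ 0.57°
|T| = 1 · 4472.2 / 1421.3 ≈ 3.1466
Gain = 20 log₁₀(3.1466) ≈ 9.96 dB
∠T = 26.60° − 51.28° = -24.68°

10.0 dB, -24.7°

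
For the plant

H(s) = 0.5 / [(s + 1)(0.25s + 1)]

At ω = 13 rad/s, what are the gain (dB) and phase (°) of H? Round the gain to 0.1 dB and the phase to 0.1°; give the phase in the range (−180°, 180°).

-39.0 dB, -158.5°

At ω = 13 rad/s:
pole (1 + j13·1) = 1 + j13 → |·| ≈ 13.038, ∠ ≈ 85.60°
pole (1 + j13·0.25) = 1 + j3.25 → |·| ≈ 3.4004, ∠ ≈ 72.90°
|H| = 0.5 · 1 / (13.038 · 3.4004) ≈ 0.011278
Gain = 20 log₁₀(0.011278) ≈ -38.96 dB
∠H = (0°) − (85.60° + 72.90°) = -158.50°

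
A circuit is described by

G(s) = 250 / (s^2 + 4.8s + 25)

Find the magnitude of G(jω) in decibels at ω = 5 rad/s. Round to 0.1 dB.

20.4 dB

At s = jω = j5:
quadratic: (j5)² + 4.8·j5 + 25 = 0 + j24 → |·| ≈ 24, ∠ ≈ 90.00°
|G| = 250 / 24 ≈ 10.417
Gain = 20 log₁₀(10.417) ≈ 20.35 dB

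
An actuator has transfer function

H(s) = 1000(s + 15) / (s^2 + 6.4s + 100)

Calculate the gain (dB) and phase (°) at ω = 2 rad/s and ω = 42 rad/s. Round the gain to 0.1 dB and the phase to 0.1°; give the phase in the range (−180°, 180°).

ω = 2: 43.9 dB, 0.0°; ω = 42: 28.5 dB, -100.5°

At s = jω = j2:
zero (s+15): 15 + j2 → |·| = √(15²+2²) = √229 ≈ 15.133, ∠ = arctan(2/15) ≈ 7.59°
quadratic: (j2)² + 6.4·j2 + 100 = 96 + j12.8 → |·| ≈ 96.85, ∠ ≈ 7.59°
|H| = 1000 · 15.133 / 96.85 ≈ 156.25
Gain = 20 log₁₀(156.25) ≈ 43.88 dB
∠H = 7.59° − 7.59° = 0.00°

At s = jω = j42:
zero (s+15): 15 + j42 → |·| = √(15²+42²) = √1989 ≈ 44.598, ∠ = arctan(42/15) ≈ 70.35°
quadratic: (j42)² + 6.4·j42 + 100 = -1664 + j268.8 → |·| ≈ 1685.6, ∠ ≈ 170.82°
|H| = 1000 · 44.598 / 1685.6 ≈ 26.458
Gain = 20 log₁₀(26.458) ≈ 28.45 dB
∠H = 70.35° − 170.82° = -100.47°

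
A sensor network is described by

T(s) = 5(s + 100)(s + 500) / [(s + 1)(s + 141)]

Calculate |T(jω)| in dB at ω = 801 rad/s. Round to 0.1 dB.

At s = jω = j801:
zero (s+100): 100 + j801 → |·| = √(100²+801²) = √651601 ≈ 807.22, ∠ = arctan(801/100) ≈ 82.88°
zero (s+500): 500 + j801 → |·| = √(500²+801²) = √891601 ≈ 944.25, ∠ = arctan(801/500) ≈ 58.03°
pole (s+1): 1 + j801 → |·| = √(1²+801²) = √641602 ≈ 801, ∠ = arctan(801/1) ≈ 89.93°
pole (s+141): 141 + j801 → |·| = √(141²+801²) = √661482 ≈ 813.32, ∠ = arctan(801/141) ≈ 80.02°
|T| = 5 · 7.6222e+05 / 6.5147e+05 ≈ 5.85
Gain = 20 log₁₀(5.85) ≈ 15.34 dB

15.3 dB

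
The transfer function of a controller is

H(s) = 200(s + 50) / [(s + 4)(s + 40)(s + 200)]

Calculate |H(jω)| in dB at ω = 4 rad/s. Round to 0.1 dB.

At s = jω = j4:
zero (s+50): 50 + j4 → |·| = √(50²+4²) = √2516 ≈ 50.16, ∠ = arctan(4/50) ≈ 4.57°
pole (s+4): 4 + j4 → |·| = √(4²+4²) = √32 ≈ 5.6569, ∠ = arctan(4/4) ≈ 45.00°
pole (s+40): 40 + j4 → |·| = √(40²+4²) = √1616 ≈ 40.2, ∠ = arctan(4/40) ≈ 5.71°
pole (s+200): 200 + j4 → |·| = √(200²+4²) = √40016 ≈ 200.04, ∠ = arctan(4/200) ≈ 1.15°
|H| = 200 · 50.16 / 45491 ≈ 0.22053
Gain = 20 log₁₀(0.22053) ≈ -13.13 dB

-13.1 dB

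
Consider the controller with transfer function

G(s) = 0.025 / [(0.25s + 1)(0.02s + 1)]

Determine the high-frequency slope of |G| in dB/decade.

Each pole contributes −20 dB/decade at high frequency; each zero contributes +20 dB/decade.
Net: 0 zero(s) − 2 pole(s) → -40 dB/decade.

-40 dB/decade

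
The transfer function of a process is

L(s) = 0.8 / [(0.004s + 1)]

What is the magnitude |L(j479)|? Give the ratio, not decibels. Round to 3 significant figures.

At ω = 479 rad/s:
pole (1 + j479·0.004) = 1 + j1.916 → |·| ≈ 2.1613, ∠ ≈ 62.44°
|L| = 0.8 · 1 / (2.1613) ≈ 0.37015

0.370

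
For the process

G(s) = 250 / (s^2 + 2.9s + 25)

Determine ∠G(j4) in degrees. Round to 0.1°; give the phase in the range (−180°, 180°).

-52.2°

At s = jω = j4:
quadratic: (j4)² + 2.9·j4 + 25 = 9 + j11.6 → |·| ≈ 14.682, ∠ ≈ 52.19°
∠G = 0.00° − 52.19° = -52.19°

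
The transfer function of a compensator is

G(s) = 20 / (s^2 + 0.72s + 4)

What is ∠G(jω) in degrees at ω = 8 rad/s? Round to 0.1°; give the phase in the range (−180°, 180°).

-174.5°

At s = jω = j8:
quadratic: (j8)² + 0.72·j8 + 4 = -60 + j5.76 → |·| ≈ 60.276, ∠ ≈ 174.52°
∠G = 0.00° − 174.52° = -174.52°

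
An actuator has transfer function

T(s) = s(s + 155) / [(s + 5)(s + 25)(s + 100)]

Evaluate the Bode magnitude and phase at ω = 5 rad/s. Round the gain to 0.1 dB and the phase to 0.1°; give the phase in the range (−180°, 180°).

At s = jω = j5:
zero (s+155): 155 + j5 → |·| = √(155²+5²) = √24050 ≈ 155.08, ∠ = arctan(5/155) ≈ 1.85°
zero at origin: s = j5 → |·| = 5, ∠ = 90.00°
pole (s+5): 5 + j5 → |·| = √(5²+5²) = √50 ≈ 7.0711, ∠ = arctan(5/5) ≈ 45.00°
pole (s+25): 25 + j5 → |·| = √(25²+5²) = √650 ≈ 25.495, ∠ = arctan(5/25) ≈ 11.31°
pole (s+100): 100 + j5 → |·| = √(100²+5²) = √10025 ≈ 100.12, ∠ = arctan(5/100) ≈ 2.86°
|T| = 1 · 775.4 / 18049 ≈ 0.042961
Gain = 20 log₁₀(0.042961) ≈ -27.34 dB
∠T = 91.85° − 59.17° = 32.68°

-27.3 dB, 32.7°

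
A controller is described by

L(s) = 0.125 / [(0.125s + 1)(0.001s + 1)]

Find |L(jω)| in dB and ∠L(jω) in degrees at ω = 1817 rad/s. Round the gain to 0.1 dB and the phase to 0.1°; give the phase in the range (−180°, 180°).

-71.5 dB, -150.9°

At ω = 1817 rad/s:
pole (1 + j1817·0.125) = 1 + j227.125 → |·| ≈ 227.13, ∠ ≈ 89.75°
pole (1 + j1817·0.001) = 1 + j1.817 → |·| ≈ 2.074, ∠ ≈ 61.17°
|L| = 0.125 · 1 / (227.13 · 2.074) ≈ 0.00026535
Gain = 20 log₁₀(0.00026535) ≈ -71.52 dB
∠L = (0°) − (89.75° + 61.17°) = -150.92°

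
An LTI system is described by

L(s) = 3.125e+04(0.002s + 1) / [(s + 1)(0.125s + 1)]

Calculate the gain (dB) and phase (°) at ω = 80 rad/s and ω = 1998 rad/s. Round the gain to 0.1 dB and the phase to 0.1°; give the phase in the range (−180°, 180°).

ω = 80: 31.9 dB, -164.5°; ω = 1998: -11.8 dB, -103.8°

At ω = 80 rad/s:
zero (1 + j80·0.002) = 1 + j0.16 → |·| ≈ 1.0127, ∠ ≈ 9.09°
pole (1 + j80·1) = 1 + j80 → |·| ≈ 80.006, ∠ ≈ 89.28°
pole (1 + j80·0.125) = 1 + j10 → |·| ≈ 10.05, ∠ ≈ 84.29°
|L| = 3.125e+04 · 1.0127 / (80.006 · 10.05) ≈ 39.359
Gain = 20 log₁₀(39.359) ≈ 31.90 dB
∠L = (9.09°) − (89.28° + 84.29°) = -164.48°

At ω = 1998 rad/s:
zero (1 + j1998·0.002) = 1 + j3.996 → |·| ≈ 4.1192, ∠ ≈ 75.95°
pole (1 + j1998·1) = 1 + j1998 → |·| ≈ 1998, ∠ ≈ 89.97°
pole (1 + j1998·0.125) = 1 + j249.75 → |·| ≈ 249.75, ∠ ≈ 89.77°
|L| = 3.125e+04 · 4.1192 / (1998 · 249.75) ≈ 0.25797
Gain = 20 log₁₀(0.25797) ≈ -11.77 dB
∠L = (75.95°) − (89.97° + 89.77°) = -103.79°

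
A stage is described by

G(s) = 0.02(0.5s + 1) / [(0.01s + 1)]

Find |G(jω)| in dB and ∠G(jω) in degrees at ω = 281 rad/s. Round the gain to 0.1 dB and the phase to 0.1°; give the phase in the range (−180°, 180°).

At ω = 281 rad/s:
zero (1 + j281·0.5) = 1 + j140.5 → |·| ≈ 140.5, ∠ ≈ 89.59°
pole (1 + j281·0.01) = 1 + j2.81 → |·| ≈ 2.9826, ∠ ≈ 70.41°
|G| = 0.02 · 140.5 / (2.9826) ≈ 0.94213
Gain = 20 log₁₀(0.94213) ≈ -0.52 dB
∠G = (89.59°) − (70.41°) = 19.18°

-0.5 dB, 19.2°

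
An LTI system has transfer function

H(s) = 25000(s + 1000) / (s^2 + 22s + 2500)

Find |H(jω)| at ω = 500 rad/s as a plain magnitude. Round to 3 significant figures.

113

At s = jω = j500:
zero (s+1000): 1000 + j500 → |·| = √(1000²+500²) = √1250000 ≈ 1118, ∠ = arctan(500/1000) ≈ 26.57°
quadratic: (j500)² + 22·j500 + 2500 = -247500 + j11000 → |·| ≈ 2.4774e+05, ∠ ≈ 177.46°
|H| = 25000 · 1118 / 2.4774e+05 ≈ 112.82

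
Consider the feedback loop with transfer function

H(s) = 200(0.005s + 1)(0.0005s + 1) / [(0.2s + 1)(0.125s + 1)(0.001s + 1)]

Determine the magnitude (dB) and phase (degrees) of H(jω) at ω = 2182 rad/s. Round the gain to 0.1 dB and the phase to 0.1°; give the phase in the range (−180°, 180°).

At ω = 2182 rad/s:
zero (1 + j2182·0.005) = 1 + j10.91 → |·| ≈ 10.956, ∠ ≈ 84.76°
zero (1 + j2182·0.0005) = 1 + j1.091 → |·| ≈ 1.48, ∠ ≈ 47.49°
pole (1 + j2182·0.2) = 1 + j436.4 → |·| ≈ 436.4, ∠ ≈ 89.87°
pole (1 + j2182·0.125) = 1 + j272.75 → |·| ≈ 272.75, ∠ ≈ 89.79°
pole (1 + j2182·0.001) = 1 + j2.182 → |·| ≈ 2.4002, ∠ ≈ 65.38°
|H| = 200 · 10.956 · 1.48 / (436.4 · 272.75 · 2.4002) ≈ 0.011351
Gain = 20 log₁₀(0.011351) ≈ -38.90 dB
∠H = (84.76° + 47.49°) − (89.87° + 89.79° + 65.38°) = -112.79°

-38.9 dB, -112.8°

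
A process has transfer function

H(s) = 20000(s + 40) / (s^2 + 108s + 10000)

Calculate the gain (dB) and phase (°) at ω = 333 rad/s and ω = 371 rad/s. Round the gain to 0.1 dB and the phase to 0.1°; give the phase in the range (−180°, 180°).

ω = 333: 35.9 dB, -77.2°; ω = 371: 34.9 dB, -78.7°

At s = jω = j333:
zero (s+40): 40 + j333 → |·| = √(40²+333²) = √112489 ≈ 335.39, ∠ = arctan(333/40) ≈ 83.15°
quadratic: (j333)² + 108·j333 + 10000 = -100889 + j35964 → |·| ≈ 1.0711e+05, ∠ ≈ 160.38°
|H| = 20000 · 335.39 / 1.0711e+05 ≈ 62.625
Gain = 20 log₁₀(62.625) ≈ 35.93 dB
∠H = 83.15° − 160.38° = -77.23°

At s = jω = j371:
zero (s+40): 40 + j371 → |·| = √(40²+371²) = √139241 ≈ 373.15, ∠ = arctan(371/40) ≈ 83.85°
quadratic: (j371)² + 108·j371 + 10000 = -127641 + j40068 → |·| ≈ 1.3378e+05, ∠ ≈ 162.57°
|H| = 20000 · 373.15 / 1.3378e+05 ≈ 55.786
Gain = 20 log₁₀(55.786) ≈ 34.93 dB
∠H = 83.85° − 162.57° = -78.72°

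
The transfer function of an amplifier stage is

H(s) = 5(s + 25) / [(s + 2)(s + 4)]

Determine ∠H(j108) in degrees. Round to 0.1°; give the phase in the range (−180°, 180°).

At s = jω = j108:
zero (s+25): 25 + j108 → |·| = √(25²+108²) = √12289 ≈ 110.86, ∠ = arctan(108/25) ≈ 76.97°
pole (s+2): 2 + j108 → |·| = √(2²+108²) = √11668 ≈ 108.02, ∠ = arctan(108/2) ≈ 88.94°
pole (s+4): 4 + j108 → |·| = √(4²+108²) = √11680 ≈ 108.07, ∠ = arctan(108/4) ≈ 87.88°
∠H = 76.97° − 176.82° = -99.85°

-99.9°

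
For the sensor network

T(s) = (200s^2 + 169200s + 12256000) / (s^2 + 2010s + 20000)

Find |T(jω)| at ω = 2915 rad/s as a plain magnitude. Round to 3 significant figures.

Substitute s = j2915:
Numerator: 200(j2915)^2 + 169200(j2915) + 12256000 = -1687189000 + j493218000
Denominator: (j2915)^2 + 2010(j2915) + 20000 = -8477225 + j5859150
|N| = √(1687189000² + 493218000²) ≈ 1.7578e+09, ∠N ≈ 163.70°
|D| = √(8477225² + 5859150²) ≈ 1.0305e+07, ∠D ≈ 145.35°
|T| = 1.7578e+09 / 1.0305e+07 ≈ 170.58

171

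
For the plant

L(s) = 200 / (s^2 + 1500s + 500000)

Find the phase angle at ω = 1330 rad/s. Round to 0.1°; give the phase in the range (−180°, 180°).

-122.5°

Substitute s = j1330:
Numerator: 200 = 200 + j0
Denominator: (j1330)^2 + 1500(j1330) + 500000 = -1268900 + j1995000
|N| = √(200² + 0²) ≈ 200, ∠N ≈ 0.00°
|D| = √(1268900² + 1995000²) ≈ 2.3643e+06, ∠D ≈ 122.46°
∠L = 0.00° − 122.46° = -122.46°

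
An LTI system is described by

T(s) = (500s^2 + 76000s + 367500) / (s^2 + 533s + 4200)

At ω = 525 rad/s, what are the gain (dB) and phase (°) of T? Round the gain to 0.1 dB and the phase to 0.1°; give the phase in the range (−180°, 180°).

Substitute s = j525:
Numerator: 500(j525)^2 + 76000(j525) + 367500 = -137445000 + j39900000
Denominator: (j525)^2 + 533(j525) + 4200 = -271425 + j279825
|N| = √(137445000² + 39900000²) ≈ 1.4312e+08, ∠N ≈ 163.81°
|D| = √(271425² + 279825²) ≈ 3.8984e+05, ∠D ≈ 134.13°
|T| = 1.4312e+08 / 3.8984e+05 ≈ 367.12
Gain = 20 log₁₀(367.12) ≈ 51.30 dB
∠T = 163.81° − 134.13° = 29.68°

51.3 dB, 29.7°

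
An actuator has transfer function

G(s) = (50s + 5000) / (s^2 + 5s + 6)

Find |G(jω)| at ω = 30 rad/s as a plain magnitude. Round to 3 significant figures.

5.76

Substitute s = j30:
Numerator: 50(j30) + 5000 = 5000 + j1500
Denominator: (j30)^2 + 5(j30) + 6 = -894 + j150
|N| = √(5000² + 1500²) ≈ 5220.2, ∠N ≈ 16.70°
|D| = √(894² + 150²) ≈ 906.5, ∠D ≈ 170.48°
|G| = 5220.2 / 906.5 ≈ 5.7586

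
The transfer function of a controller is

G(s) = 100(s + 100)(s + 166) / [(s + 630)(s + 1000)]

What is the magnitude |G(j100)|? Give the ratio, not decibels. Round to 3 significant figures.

At s = jω = j100:
zero (s+100): 100 + j100 → |·| = √(100²+100²) = √20000 ≈ 141.42, ∠ = arctan(100/100) ≈ 45.00°
zero (s+166): 166 + j100 → |·| = √(166²+100²) = √37556 ≈ 193.79, ∠ = arctan(100/166) ≈ 31.07°
pole (s+630): 630 + j100 → |·| = √(630²+100²) = √406900 ≈ 637.89, ∠ = arctan(100/630) ≈ 9.02°
pole (s+1000): 1000 + j100 → |·| = √(1000²+100²) = √1010000 ≈ 1005, ∠ = arctan(100/1000) ≈ 5.71°
|G| = 100 · 27406 / 6.4108e+05 ≈ 4.275

4.28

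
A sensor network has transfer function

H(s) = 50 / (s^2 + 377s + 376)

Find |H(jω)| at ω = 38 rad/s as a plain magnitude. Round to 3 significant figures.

Substitute s = j38:
Numerator: 50 = 50 + j0
Denominator: (j38)^2 + 377(j38) + 376 = -1068 + j14326
|N| = √(50² + 0²) ≈ 50, ∠N ≈ 0.00°
|D| = √(1068² + 14326²) ≈ 14366, ∠D ≈ 94.26°
|H| = 50 / 14366 ≈ 0.0034804

0.00348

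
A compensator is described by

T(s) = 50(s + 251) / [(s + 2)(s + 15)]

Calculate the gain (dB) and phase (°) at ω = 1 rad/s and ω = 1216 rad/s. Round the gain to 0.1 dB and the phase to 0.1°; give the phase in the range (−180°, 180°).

At s = jω = j1:
zero (s+251): 251 + j1 → |·| = √(251²+1²) = √63002 ≈ 251, ∠ = arctan(1/251) ≈ 0.23°
pole (s+2): 2 + j1 → |·| = √(2²+1²) = √5 ≈ 2.2361, ∠ = arctan(1/2) ≈ 26.57°
pole (s+15): 15 + j1 → |·| = √(15²+1²) = √226 ≈ 15.033, ∠ = arctan(1/15) ≈ 3.81°
|T| = 50 · 251 / 33.615 ≈ 373.35
Gain = 20 log₁₀(373.35) ≈ 51.44 dB
∠T = 0.23° − 30.38° = -30.15°

At s = jω = j1216:
zero (s+251): 251 + j1216 → |·| = √(251²+1216²) = √1541657 ≈ 1241.6, ∠ = arctan(1216/251) ≈ 78.34°
pole (s+2): 2 + j1216 → |·| = √(2²+1216²) = √1478660 ≈ 1216, ∠ = arctan(1216/2) ≈ 89.91°
pole (s+15): 15 + j1216 → |·| = √(15²+1216²) = √1478881 ≈ 1216.1, ∠ = arctan(1216/15) ≈ 89.29°
|T| = 50 · 1241.6 / 1.4788e+06 ≈ 0.04198
Gain = 20 log₁₀(0.04198) ≈ -27.54 dB
∠T = 78.34° − 179.20° = -100.86°

ω = 1: 51.4 dB, -30.2°; ω = 1216: -27.5 dB, -100.9°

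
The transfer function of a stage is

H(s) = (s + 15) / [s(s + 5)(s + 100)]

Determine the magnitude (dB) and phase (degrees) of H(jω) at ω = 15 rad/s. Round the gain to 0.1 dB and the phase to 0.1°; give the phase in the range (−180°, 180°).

At s = jω = j15:
zero (s+15): 15 + j15 → |·| = √(15²+15²) = √450 ≈ 21.213, ∠ = arctan(15/15) ≈ 45.00°
pole (s+5): 5 + j15 → |·| = √(5²+15²) = √250 ≈ 15.811, ∠ = arctan(15/5) ≈ 71.57°
pole (s+100): 100 + j15 → |·| = √(100²+15²) = √10225 ≈ 101.12, ∠ = arctan(15/100) ≈ 8.53°
pole at origin: |s| = 15, ∠ = 90.00° (in denominator)
|H| = 1 · 21.213 / 23982 ≈ 0.00088454
Gain = 20 log₁₀(0.00088454) ≈ -61.07 dB
∠H = 45.00° − 170.10° = -125.10°

-61.1 dB, -125.1°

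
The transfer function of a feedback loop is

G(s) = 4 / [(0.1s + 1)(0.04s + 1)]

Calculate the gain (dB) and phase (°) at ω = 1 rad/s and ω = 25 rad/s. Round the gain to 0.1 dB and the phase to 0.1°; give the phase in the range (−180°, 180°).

ω = 1: 12.0 dB, -8.0°; ω = 25: 0.4 dB, -113.2°

At ω = 1 rad/s:
pole (1 + j1·0.1) = 1 + j0.1 → |·| ≈ 1.005, ∠ ≈ 5.71°
pole (1 + j1·0.04) = 1 + j0.04 → |·| ≈ 1.0008, ∠ ≈ 2.29°
|G| = 4 · 1 / (1.005 · 1.0008) ≈ 3.9769
Gain = 20 log₁₀(3.9769) ≈ 11.99 dB
∠G = (0°) − (5.71° + 2.29°) = -8.00°

At ω = 25 rad/s:
pole (1 + j25·0.1) = 1 + j2.5 → |·| ≈ 2.6926, ∠ ≈ 68.20°
pole (1 + j25·0.04) = 1 + j1 → |·| ≈ 1.4142, ∠ ≈ 45.00°
|G| = 4 · 1 / (2.6926 · 1.4142) ≈ 1.0505
Gain = 20 log₁₀(1.0505) ≈ 0.43 dB
∠G = (0°) − (68.20° + 45.00°) = -113.20°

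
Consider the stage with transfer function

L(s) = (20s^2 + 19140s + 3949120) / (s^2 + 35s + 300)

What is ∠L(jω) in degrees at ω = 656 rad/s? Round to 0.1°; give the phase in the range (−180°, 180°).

-66.6°

Substitute s = j656:
Numerator: 20(j656)^2 + 19140(j656) + 3949120 = -4657600 + j12555840
Denominator: (j656)^2 + 35(j656) + 300 = -430036 + j22960
|N| = √(4657600² + 12555840²) ≈ 1.3392e+07, ∠N ≈ 110.35°
|D| = √(430036² + 22960²) ≈ 4.3065e+05, ∠D ≈ 176.94°
∠L = 110.35° − 176.94° = -66.59°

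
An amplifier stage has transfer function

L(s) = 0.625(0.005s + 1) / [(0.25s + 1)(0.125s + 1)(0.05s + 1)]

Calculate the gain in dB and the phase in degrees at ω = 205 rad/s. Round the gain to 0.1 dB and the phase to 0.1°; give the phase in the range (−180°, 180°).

-83.6 dB, 144.6°

At ω = 205 rad/s:
zero (1 + j205·0.005) = 1 + j1.025 → |·| ≈ 1.432, ∠ ≈ 45.71°
pole (1 + j205·0.25) = 1 + j51.25 → |·| ≈ 51.26, ∠ ≈ 88.88°
pole (1 + j205·0.125) = 1 + j25.625 → |·| ≈ 25.645, ∠ ≈ 87.77°
pole (1 + j205·0.05) = 1 + j10.25 → |·| ≈ 10.299, ∠ ≈ 84.43°
|L| = 0.625 · 1.432 / (51.26 · 25.645 · 10.299) ≈ 6.6107e-05
Gain = 20 log₁₀(6.6107e-05) ≈ -83.60 dB
∠L = (45.71°) − (88.88° + 87.77° + 84.43°) = -215.37° ≡ 144.63° (principal value)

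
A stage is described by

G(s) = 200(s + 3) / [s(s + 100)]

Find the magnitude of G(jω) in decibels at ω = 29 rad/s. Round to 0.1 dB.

At s = jω = j29:
zero (s+3): 3 + j29 → |·| = √(3²+29²) = √850 ≈ 29.155, ∠ = arctan(29/3) ≈ 84.09°
pole (s+100): 100 + j29 → |·| = √(100²+29²) = √10841 ≈ 104.12, ∠ = arctan(29/100) ≈ 16.17°
pole at origin: |s| = 29, ∠ = 90.00° (in denominator)
|G| = 200 · 29.155 / 3019.5 ≈ 1.9311
Gain = 20 log₁₀(1.9311) ≈ 5.72 dB

5.7 dB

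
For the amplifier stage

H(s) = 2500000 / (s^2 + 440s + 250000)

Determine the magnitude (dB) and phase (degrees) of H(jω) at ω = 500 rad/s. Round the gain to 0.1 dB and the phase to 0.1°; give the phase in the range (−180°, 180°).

21.1 dB, -90.0°

At s = jω = j500:
quadratic: (j500)² + 440·j500 + 250000 = 0 + j220000 → |·| ≈ 2.2e+05, ∠ ≈ 90.00°
|H| = 2500000 / 2.2e+05 ≈ 11.364
Gain = 20 log₁₀(11.364) ≈ 21.11 dB
∠H = 0.00° − 90.00° = -90.00°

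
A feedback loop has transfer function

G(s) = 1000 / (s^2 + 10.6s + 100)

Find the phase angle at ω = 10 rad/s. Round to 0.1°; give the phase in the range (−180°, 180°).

At s = jω = j10:
quadratic: (j10)² + 10.6·j10 + 100 = 0 + j106 → |·| ≈ 106, ∠ ≈ 90.00°
∠G = 0.00° − 90.00° = -90.00°

-90.0°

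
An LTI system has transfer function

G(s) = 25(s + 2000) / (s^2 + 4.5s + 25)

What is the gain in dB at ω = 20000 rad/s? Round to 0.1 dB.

-58.0 dB

At s = jω = j20000:
zero (s+2000): 2000 + j20000 → |·| = √(2000²+20000²) = √404000000 ≈ 20100, ∠ = arctan(20000/2000) ≈ 84.29°
quadratic: (j20000)² + 4.5·j20000 + 25 = -399999975 + j90000 → |·| ≈ 4e+08, ∠ ≈ 179.99°
|G| = 25 · 20100 / 4e+08 ≈ 0.0012562
Gain = 20 log₁₀(0.0012562) ≈ -58.02 dB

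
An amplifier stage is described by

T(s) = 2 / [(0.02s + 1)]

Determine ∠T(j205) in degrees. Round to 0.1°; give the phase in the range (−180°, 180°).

-76.3°

At ω = 205 rad/s:
pole (1 + j205·0.02) = 1 + j4.1 → |·| ≈ 4.2202, ∠ ≈ 76.29°
∠T = (0°) − (76.29°) = -76.29°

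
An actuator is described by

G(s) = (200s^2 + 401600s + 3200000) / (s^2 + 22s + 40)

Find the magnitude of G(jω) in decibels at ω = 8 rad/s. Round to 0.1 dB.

Substitute s = j8:
Numerator: 200(j8)^2 + 401600(j8) + 3200000 = 3187200 + j3212800
Denominator: (j8)^2 + 22(j8) + 40 = -24 + j176
|N| = √(3187200² + 3212800²) ≈ 4.5255e+06, ∠N ≈ 45.23°
|D| = √(24² + 176²) ≈ 177.63, ∠D ≈ 97.77°
|G| = 4.5255e+06 / 177.63 ≈ 25477
Gain = 20 log₁₀(25477) ≈ 88.12 dB

88.1 dB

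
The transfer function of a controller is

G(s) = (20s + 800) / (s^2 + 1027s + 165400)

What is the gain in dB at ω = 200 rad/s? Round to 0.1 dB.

-35.4 dB

Substitute s = j200:
Numerator: 20(j200) + 800 = 800 + j4000
Denominator: (j200)^2 + 1027(j200) + 165400 = 125400 + j205400
|N| = √(800² + 4000²) ≈ 4079.2, ∠N ≈ 78.69°
|D| = √(125400² + 205400²) ≈ 2.4065e+05, ∠D ≈ 58.60°
|G| = 4079.2 / 2.4065e+05 ≈ 0.016951
Gain = 20 log₁₀(0.016951) ≈ -35.42 dB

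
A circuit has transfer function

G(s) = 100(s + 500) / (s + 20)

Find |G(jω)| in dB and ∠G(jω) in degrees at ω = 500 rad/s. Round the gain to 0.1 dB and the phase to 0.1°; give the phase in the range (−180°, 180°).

At s = jω = j500:
zero (s+500): 500 + j500 → |·| = √(500²+500²) = √500000 ≈ 707.11, ∠ = arctan(500/500) ≈ 45.00°
pole (s+20): 20 + j500 → |·| = √(20²+500²) = √250400 ≈ 500.4, ∠ = arctan(500/20) ≈ 87.71°
|G| = 100 · 707.11 / 500.4 ≈ 141.31
Gain = 20 log₁₀(141.31) ≈ 43.00 dB
∠G = 45.00° − 87.71° = -42.71°

43.0 dB, -42.7°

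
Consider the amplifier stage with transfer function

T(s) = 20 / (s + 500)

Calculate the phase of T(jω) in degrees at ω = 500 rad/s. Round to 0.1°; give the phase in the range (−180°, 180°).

Substitute s = j500:
Numerator: 20 = 20 + j0
Denominator: (j500) + 500 = 500 + j500
|N| = √(20² + 0²) ≈ 20, ∠N ≈ 0.00°
|D| = √(500² + 500²) ≈ 707.11, ∠D ≈ 45.00°
∠T = 0.00° − 45.00° = -45.00°

-45.0°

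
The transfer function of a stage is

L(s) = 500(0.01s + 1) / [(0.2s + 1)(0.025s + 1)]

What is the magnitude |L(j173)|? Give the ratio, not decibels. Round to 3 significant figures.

6.50

At ω = 173 rad/s:
zero (1 + j173·0.01) = 1 + j1.73 → |·| ≈ 1.9982, ∠ ≈ 59.97°
pole (1 + j173·0.2) = 1 + j34.6 → |·| ≈ 34.614, ∠ ≈ 88.34°
pole (1 + j173·0.025) = 1 + j4.325 → |·| ≈ 4.4391, ∠ ≈ 76.98°
|L| = 500 · 1.9982 / (34.614 · 4.4391) ≈ 6.5022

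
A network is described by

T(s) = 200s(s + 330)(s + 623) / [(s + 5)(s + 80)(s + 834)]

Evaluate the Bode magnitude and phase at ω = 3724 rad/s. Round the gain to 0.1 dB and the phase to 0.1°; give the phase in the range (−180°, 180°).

46.0 dB, -0.6°

At s = jω = j3724:
zero (s+330): 330 + j3724 → |·| = √(330²+3724²) = √13977076 ≈ 3738.6, ∠ = arctan(3724/330) ≈ 84.94°
zero (s+623): 623 + j3724 → |·| = √(623²+3724²) = √14256305 ≈ 3775.8, ∠ = arctan(3724/623) ≈ 80.50°
zero at origin: s = j3724 → |·| = 3724, ∠ = 90.00°
pole (s+5): 5 + j3724 → |·| = √(5²+3724²) = √13868201 ≈ 3724, ∠ = arctan(3724/5) ≈ 89.92°
pole (s+80): 80 + j3724 → |·| = √(80²+3724²) = √13874576 ≈ 3724.9, ∠ = arctan(3724/80) ≈ 88.77°
pole (s+834): 834 + j3724 → |·| = √(834²+3724²) = √14563732 ≈ 3816.2, ∠ = arctan(3724/834) ≈ 77.38°
|T| = 200 · 5.2569e+10 / 5.2937e+10 ≈ 198.61
Gain = 20 log₁₀(198.61) ≈ 45.96 dB
∠T = 255.44° − 256.07° = -0.63°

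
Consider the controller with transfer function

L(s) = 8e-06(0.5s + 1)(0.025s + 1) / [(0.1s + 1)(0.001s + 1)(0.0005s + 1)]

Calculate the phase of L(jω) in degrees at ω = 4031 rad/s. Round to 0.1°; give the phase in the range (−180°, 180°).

At ω = 4031 rad/s:
zero (1 + j4031·0.5) = 1 + j2015.5 → |·| ≈ 2015.5, ∠ ≈ 89.97°
zero (1 + j4031·0.025) = 1 + j100.775 → |·| ≈ 100.78, ∠ ≈ 89.43°
pole (1 + j4031·0.1) = 1 + j403.1 → |·| ≈ 403.1, ∠ ≈ 89.86°
pole (1 + j4031·0.001) = 1 + j4.031 → |·| ≈ 4.1532, ∠ ≈ 76.07°
pole (1 + j4031·0.0005) = 1 + j2.0155 → |·| ≈ 2.2499, ∠ ≈ 63.61°
∠L = (89.97° + 89.43°) − (89.86° + 76.07° + 63.61°) = -50.14°

-50.1°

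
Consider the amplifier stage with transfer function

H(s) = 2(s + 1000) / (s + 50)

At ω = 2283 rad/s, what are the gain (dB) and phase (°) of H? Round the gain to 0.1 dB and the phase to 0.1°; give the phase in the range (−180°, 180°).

6.8 dB, -22.4°

At s = jω = j2283:
zero (s+1000): 1000 + j2283 → |·| = √(1000²+2283²) = √6212089 ≈ 2492.4, ∠ = arctan(2283/1000) ≈ 66.35°
pole (s+50): 50 + j2283 → |·| = √(50²+2283²) = √5214589 ≈ 2283.5, ∠ = arctan(2283/50) ≈ 88.75°
|H| = 2 · 2492.4 / 2283.5 ≈ 2.183
Gain = 20 log₁₀(2.183) ≈ 6.78 dB
∠H = 66.35° − 88.75° = -22.40°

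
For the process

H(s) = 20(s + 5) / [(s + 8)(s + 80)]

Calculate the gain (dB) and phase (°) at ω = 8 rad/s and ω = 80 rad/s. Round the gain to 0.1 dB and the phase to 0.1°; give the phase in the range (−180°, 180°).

ω = 8: -13.7 dB, 7.3°; ω = 80: -15.1 dB, -42.9°

At s = jω = j8:
zero (s+5): 5 + j8 → |·| = √(5²+8²) = √89 ≈ 9.434, ∠ = arctan(8/5) ≈ 57.99°
pole (s+8): 8 + j8 → |·| = √(8²+8²) = √128 ≈ 11.314, ∠ = arctan(8/8) ≈ 45.00°
pole (s+80): 80 + j8 → |·| = √(80²+8²) = √6464 ≈ 80.399, ∠ = arctan(8/80) ≈ 5.71°
|H| = 20 · 9.434 / 909.63 ≈ 0.20742
Gain = 20 log₁₀(0.20742) ≈ -13.66 dB
∠H = 57.99° − 50.71° = 7.28°

At s = jω = j80:
zero (s+5): 5 + j80 → |·| = √(5²+80²) = √6425 ≈ 80.156, ∠ = arctan(80/5) ≈ 86.42°
pole (s+8): 8 + j80 → |·| = √(8²+80²) = √6464 ≈ 80.399, ∠ = arctan(80/8) ≈ 84.29°
pole (s+80): 80 + j80 → |·| = √(80²+80²) = √12800 ≈ 113.14, ∠ = arctan(80/80) ≈ 45.00°
|H| = 20 · 80.156 / 9096.3 ≈ 0.17624
Gain = 20 log₁₀(0.17624) ≈ -15.08 dB
∠H = 86.42° − 129.29° = -42.87°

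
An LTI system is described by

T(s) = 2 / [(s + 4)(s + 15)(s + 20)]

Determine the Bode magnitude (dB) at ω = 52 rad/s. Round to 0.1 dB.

At s = jω = j52:
pole (s+4): 4 + j52 → |·| = √(4²+52²) = √2720 ≈ 52.154, ∠ = arctan(52/4) ≈ 85.60°
pole (s+15): 15 + j52 → |·| = √(15²+52²) = √2929 ≈ 54.12, ∠ = arctan(52/15) ≈ 73.91°
pole (s+20): 20 + j52 → |·| = √(20²+52²) = √3104 ≈ 55.714, ∠ = arctan(52/20) ≈ 68.96°
|T| = 2 / 1.5726e+05 ≈ 1.2718e-05
Gain = 20 log₁₀(1.2718e-05) ≈ -97.91 dB

-97.9 dB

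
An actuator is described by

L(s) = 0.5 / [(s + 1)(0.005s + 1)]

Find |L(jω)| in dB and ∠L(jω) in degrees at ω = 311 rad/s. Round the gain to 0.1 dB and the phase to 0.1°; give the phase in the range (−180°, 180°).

-61.2 dB, -147.1°

At ω = 311 rad/s:
pole (1 + j311·1) = 1 + j311 → |·| ≈ 311, ∠ ≈ 89.82°
pole (1 + j311·0.005) = 1 + j1.555 → |·| ≈ 1.8488, ∠ ≈ 57.26°
|L| = 0.5 · 1 / (311 · 1.8488) ≈ 0.0008696
Gain = 20 log₁₀(0.0008696) ≈ -61.21 dB
∠L = (0°) − (89.82° + 57.26°) = -147.08°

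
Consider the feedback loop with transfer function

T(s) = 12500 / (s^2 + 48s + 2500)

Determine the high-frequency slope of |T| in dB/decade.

-40 dB/decade

Each pole contributes −20 dB/decade at high frequency; each zero contributes +20 dB/decade.
Net: 0 zero(s) − 2 pole(s) → -40 dB/decade.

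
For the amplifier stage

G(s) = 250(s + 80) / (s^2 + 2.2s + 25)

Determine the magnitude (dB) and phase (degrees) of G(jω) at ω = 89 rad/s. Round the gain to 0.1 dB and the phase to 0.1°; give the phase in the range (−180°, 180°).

At s = jω = j89:
zero (s+80): 80 + j89 → |·| = √(80²+89²) = √14321 ≈ 119.67, ∠ = arctan(89/80) ≈ 48.05°
quadratic: (j89)² + 2.2·j89 + 25 = -7896 + j195.8 → |·| ≈ 7898.4, ∠ ≈ 178.58°
|G| = 250 · 119.67 / 7898.4 ≈ 3.7878
Gain = 20 log₁₀(3.7878) ≈ 11.57 dB
∠G = 48.05° − 178.58° = -130.53°

11.6 dB, -130.5°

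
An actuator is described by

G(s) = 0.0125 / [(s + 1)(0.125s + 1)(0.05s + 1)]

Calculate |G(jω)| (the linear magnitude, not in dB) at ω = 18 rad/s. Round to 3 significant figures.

0.000209

At ω = 18 rad/s:
pole (1 + j18·1) = 1 + j18 → |·| ≈ 18.028, ∠ ≈ 86.82°
pole (1 + j18·0.125) = 1 + j2.25 → |·| ≈ 2.4622, ∠ ≈ 66.04°
pole (1 + j18·0.05) = 1 + j0.9 → |·| ≈ 1.3454, ∠ ≈ 41.99°
|G| = 0.0125 · 1 / (18.028 · 2.4622 · 1.3454) ≈ 0.00020931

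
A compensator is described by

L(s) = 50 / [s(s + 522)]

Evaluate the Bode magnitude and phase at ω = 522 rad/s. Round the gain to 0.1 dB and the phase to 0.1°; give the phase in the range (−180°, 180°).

At s = jω = j522:
pole (s+522): 522 + j522 → |·| = √(522²+522²) = √544968 ≈ 738.22, ∠ = arctan(522/522) ≈ 45.00°
pole at origin: |s| = 522, ∠ = 90.00° (in denominator)
|L| = 50 / 3.8535e+05 ≈ 0.00012975
Gain = 20 log₁₀(0.00012975) ≈ -77.74 dB
∠L = 0.00° − 135.00° = -135.00°

-77.7 dB, -135.0°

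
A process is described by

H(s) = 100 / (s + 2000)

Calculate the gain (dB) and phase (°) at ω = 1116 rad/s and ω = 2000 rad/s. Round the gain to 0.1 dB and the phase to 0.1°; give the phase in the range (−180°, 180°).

At s = jω = j1116:
pole (s+2000): 2000 + j1116 → |·| = √(2000²+1116²) = √5245456 ≈ 2290.3, ∠ = arctan(1116/2000) ≈ 29.16°
|H| = 100 / 2290.3 ≈ 0.043662
Gain = 20 log₁₀(0.043662) ≈ -27.20 dB
∠H = 0.00° − 29.16° = -29.16°

At s = jω = j2000:
pole (s+2000): 2000 + j2000 → |·| = √(2000²+2000²) = √8000000 ≈ 2828.4, ∠ = arctan(2000/2000) ≈ 45.00°
|H| = 100 / 2828.4 ≈ 0.035356
Gain = 20 log₁₀(0.035356) ≈ -29.03 dB
∠H = 0.00° − 45.00° = -45.00°

ω = 1116: -27.2 dB, -29.2°; ω = 2000: -29.0 dB, -45.0°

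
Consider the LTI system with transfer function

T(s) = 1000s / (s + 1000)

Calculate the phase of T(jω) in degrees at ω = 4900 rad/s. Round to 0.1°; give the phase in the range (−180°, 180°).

At s = jω = j4900:
zero at origin: s = j4900 → |·| = 4900, ∠ = 90.00°
pole (s+1000): 1000 + j4900 → |·| = √(1000²+4900²) = √25010000 ≈ 5001, ∠ = arctan(4900/1000) ≈ 78.47°
∠T = 90.00° − 78.47° = 11.53°

11.5°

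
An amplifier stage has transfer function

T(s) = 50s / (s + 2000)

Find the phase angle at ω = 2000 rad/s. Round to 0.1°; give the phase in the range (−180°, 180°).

45.0°

At s = jω = j2000:
zero at origin: s = j2000 → |·| = 2000, ∠ = 90.00°
pole (s+2000): 2000 + j2000 → |·| = √(2000²+2000²) = √8000000 ≈ 2828.4, ∠ = arctan(2000/2000) ≈ 45.00°
∠T = 90.00° − 45.00° = 45.00°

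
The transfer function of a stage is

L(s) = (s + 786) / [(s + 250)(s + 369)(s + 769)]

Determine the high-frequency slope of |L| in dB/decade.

Each pole contributes −20 dB/decade at high frequency; each zero contributes +20 dB/decade.
Net: 1 zero(s) − 3 pole(s) → -40 dB/decade.

-40 dB/decade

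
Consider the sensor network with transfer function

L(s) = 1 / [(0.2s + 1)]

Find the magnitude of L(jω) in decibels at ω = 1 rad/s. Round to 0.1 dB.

-0.2 dB

At ω = 1 rad/s:
pole (1 + j1·0.2) = 1 + j0.2 → |·| ≈ 1.0198, ∠ ≈ 11.31°
|L| = 1 · 1 / (1.0198) ≈ 0.98058
Gain = 20 log₁₀(0.98058) ≈ -0.17 dB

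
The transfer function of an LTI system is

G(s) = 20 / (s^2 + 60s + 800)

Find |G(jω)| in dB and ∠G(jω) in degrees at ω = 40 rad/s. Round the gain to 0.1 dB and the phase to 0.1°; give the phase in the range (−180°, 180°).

Substitute s = j40:
Numerator: 20 = 20 + j0
Denominator: (j40)^2 + 60(j40) + 800 = -800 + j2400
|N| = √(20² + 0²) ≈ 20, ∠N ≈ 0.00°
|D| = √(800² + 2400²) ≈ 2529.8, ∠D ≈ 108.43°
|G| = 20 / 2529.8 ≈ 0.0079058
Gain = 20 log₁₀(0.0079058) ≈ -42.04 dB
∠G = 0.00° − 108.43° = -108.43°

-42.0 dB, -108.4°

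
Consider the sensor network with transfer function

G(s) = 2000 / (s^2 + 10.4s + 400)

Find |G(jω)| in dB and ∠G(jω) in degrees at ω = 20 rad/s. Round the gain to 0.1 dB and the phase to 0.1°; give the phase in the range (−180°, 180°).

19.7 dB, -90.0°

At s = jω = j20:
quadratic: (j20)² + 10.4·j20 + 400 = 0 + j208 → |·| ≈ 208, ∠ ≈ 90.00°
|G| = 2000 / 208 ≈ 9.6154
Gain = 20 log₁₀(9.6154) ≈ 19.66 dB
∠G = 0.00° − 90.00° = -90.00°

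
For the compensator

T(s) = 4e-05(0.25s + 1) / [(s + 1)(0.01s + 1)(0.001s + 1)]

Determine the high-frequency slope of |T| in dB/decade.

-40 dB/decade

Each pole contributes −20 dB/decade at high frequency; each zero contributes +20 dB/decade.
Net: 1 zero(s) − 3 pole(s) → -40 dB/decade.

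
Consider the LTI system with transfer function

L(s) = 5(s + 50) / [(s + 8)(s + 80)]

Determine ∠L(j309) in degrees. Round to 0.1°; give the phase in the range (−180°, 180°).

At s = jω = j309:
zero (s+50): 50 + j309 → |·| = √(50²+309²) = √97981 ≈ 313.02, ∠ = arctan(309/50) ≈ 80.81°
pole (s+8): 8 + j309 → |·| = √(8²+309²) = √95545 ≈ 309.1, ∠ = arctan(309/8) ≈ 88.52°
pole (s+80): 80 + j309 → |·| = √(80²+309²) = √101881 ≈ 319.19, ∠ = arctan(309/80) ≈ 75.48°
∠L = 80.81° − 164.00° = -83.19°

-83.2°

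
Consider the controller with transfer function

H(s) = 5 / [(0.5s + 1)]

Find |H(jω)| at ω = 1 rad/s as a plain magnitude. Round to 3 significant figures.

At ω = 1 rad/s:
pole (1 + j1·0.5) = 1 + j0.5 → |·| ≈ 1.118, ∠ ≈ 26.57°
|H| = 5 · 1 / (1.118) ≈ 4.4723

4.47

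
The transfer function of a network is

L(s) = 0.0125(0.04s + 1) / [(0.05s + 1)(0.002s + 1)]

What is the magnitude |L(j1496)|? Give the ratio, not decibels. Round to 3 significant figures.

0.00317

At ω = 1496 rad/s:
zero (1 + j1496·0.04) = 1 + j59.84 → |·| ≈ 59.848, ∠ ≈ 89.04°
pole (1 + j1496·0.05) = 1 + j74.8 → |·| ≈ 74.807, ∠ ≈ 89.23°
pole (1 + j1496·0.002) = 1 + j2.992 → |·| ≈ 3.1547, ∠ ≈ 71.52°
|L| = 0.0125 · 59.848 / (74.807 · 3.1547) ≈ 0.00317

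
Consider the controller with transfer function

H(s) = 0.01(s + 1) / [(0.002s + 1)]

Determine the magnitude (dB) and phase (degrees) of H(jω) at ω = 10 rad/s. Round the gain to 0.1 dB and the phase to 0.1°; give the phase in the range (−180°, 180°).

-20.0 dB, 83.1°

At ω = 10 rad/s:
zero (1 + j10·1) = 1 + j10 → |·| ≈ 10.05, ∠ ≈ 84.29°
pole (1 + j10·0.002) = 1 + j0.02 → |·| ≈ 1.0002, ∠ ≈ 1.15°
|H| = 0.01 · 10.05 / (1.0002) ≈ 0.10048
Gain = 20 log₁₀(0.10048) ≈ -19.96 dB
∠H = (84.29°) − (1.15°) = 83.14°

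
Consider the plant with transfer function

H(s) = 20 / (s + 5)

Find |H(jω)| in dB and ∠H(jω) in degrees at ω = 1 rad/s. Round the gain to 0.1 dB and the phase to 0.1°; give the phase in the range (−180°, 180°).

11.9 dB, -11.3°

Substitute s = j1:
Numerator: 20 = 20 + j0
Denominator: (j1) + 5 = 5 + j1
|N| = √(20² + 0²) ≈ 20, ∠N ≈ 0.00°
|D| = √(5² + 1²) ≈ 5.099, ∠D ≈ 11.31°
|H| = 20 / 5.099 ≈ 3.9223
Gain = 20 log₁₀(3.9223) ≈ 11.87 dB
∠H = 0.00° − 11.31° = -11.31°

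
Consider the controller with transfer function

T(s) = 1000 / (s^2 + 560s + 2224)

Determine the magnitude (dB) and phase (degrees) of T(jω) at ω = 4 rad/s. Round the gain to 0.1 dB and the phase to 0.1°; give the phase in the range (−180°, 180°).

Substitute s = j4:
Numerator: 1000 = 1000 + j0
Denominator: (j4)^2 + 560(j4) + 2224 = 2208 + j2240
|N| = √(1000² + 0²) ≈ 1000, ∠N ≈ 0.00°
|D| = √(2208² + 2240²) ≈ 3145.3, ∠D ≈ 45.41°
|T| = 1000 / 3145.3 ≈ 0.31793
Gain = 20 log₁₀(0.31793) ≈ -9.95 dB
∠T = 0.00° − 45.41° = -45.41°

-10.0 dB, -45.4°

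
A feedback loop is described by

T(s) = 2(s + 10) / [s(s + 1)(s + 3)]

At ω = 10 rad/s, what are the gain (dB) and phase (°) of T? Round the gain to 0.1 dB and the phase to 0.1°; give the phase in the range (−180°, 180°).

At s = jω = j10:
zero (s+10): 10 + j10 → |·| = √(10²+10²) = √200 ≈ 14.142, ∠ = arctan(10/10) ≈ 45.00°
pole (s+1): 1 + j10 → |·| = √(1²+10²) = √101 ≈ 10.05, ∠ = arctan(10/1) ≈ 84.29°
pole (s+3): 3 + j10 → |·| = √(3²+10²) = √109 ≈ 10.44, ∠ = arctan(10/3) ≈ 73.30°
pole at origin: |s| = 10, ∠ = 90.00° (in denominator)
|T| = 2 · 14.142 / 1049.2 ≈ 0.026958
Gain = 20 log₁₀(0.026958) ≈ -31.39 dB
∠T = 45.00° − 247.59° = -202.59° ≡ 157.41° (principal value)

-31.4 dB, 157.4°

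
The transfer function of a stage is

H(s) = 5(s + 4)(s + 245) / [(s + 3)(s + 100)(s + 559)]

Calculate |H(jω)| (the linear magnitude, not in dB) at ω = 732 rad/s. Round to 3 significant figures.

At s = jω = j732:
zero (s+4): 4 + j732 → |·| = √(4²+732²) = √535840 ≈ 732.01, ∠ = arctan(732/4) ≈ 89.69°
zero (s+245): 245 + j732 → |·| = √(245²+732²) = √595849 ≈ 771.91, ∠ = arctan(732/245) ≈ 71.49°
pole (s+3): 3 + j732 → |·| = √(3²+732²) = √535833 ≈ 732.01, ∠ = arctan(732/3) ≈ 89.77°
pole (s+100): 100 + j732 → |·| = √(100²+732²) = √545824 ≈ 738.8, ∠ = arctan(732/100) ≈ 82.22°
pole (s+559): 559 + j732 → |·| = √(559²+732²) = √848305 ≈ 921.03, ∠ = arctan(732/559) ≈ 52.63°
|H| = 5 · 5.6505e+05 / 4.981e+08 ≈ 0.0056721

0.00567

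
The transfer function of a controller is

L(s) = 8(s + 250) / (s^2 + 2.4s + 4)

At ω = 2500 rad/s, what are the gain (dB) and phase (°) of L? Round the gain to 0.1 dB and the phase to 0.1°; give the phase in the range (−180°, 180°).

At s = jω = j2500:
zero (s+250): 250 + j2500 → |·| = √(250²+2500²) = √6312500 ≈ 2512.5, ∠ = arctan(2500/250) ≈ 84.29°
quadratic: (j2500)² + 2.4·j2500 + 4 = -6249996 + j6000 → |·| ≈ 6.25e+06, ∠ ≈ 179.94°
|L| = 8 · 2512.5 / 6.25e+06 ≈ 0.003216
Gain = 20 log₁₀(0.003216) ≈ -49.85 dB
∠L = 84.29° − 179.94° = -95.65°

-49.9 dB, -95.7°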